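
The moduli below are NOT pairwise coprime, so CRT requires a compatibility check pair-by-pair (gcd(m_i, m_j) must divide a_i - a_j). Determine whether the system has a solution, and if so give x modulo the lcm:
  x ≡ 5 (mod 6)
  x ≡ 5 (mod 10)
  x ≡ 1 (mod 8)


Moduli 6, 10, 8 are not pairwise coprime, so CRT works modulo lcm(m_i) when all pairwise compatibility conditions hold.
Pairwise compatibility: gcd(m_i, m_j) must divide a_i - a_j for every pair.
Merge one congruence at a time:
  Start: x ≡ 5 (mod 6).
  Combine with x ≡ 5 (mod 10): gcd(6, 10) = 2; 5 - 5 = 0, which IS divisible by 2, so compatible.
    Write x = 5 + 6·t and substitute into x ≡ 5 (mod 10): 6·t ≡ 5 − 5 = 0 (mod 10).
    Divide the congruence (and modulus) by g = 2: 3·t ≡ 0 (mod 5).
    The inverse of 3 mod 5 is 2 (since 3·2 = 6 = 1·5 + 1), so t ≡ 2·0 = 0 ≡ 0 (mod 5).
    Then x = 5 + 6·0 = 5, valid modulo lcm(6, 10) = 30: x ≡ 5 (mod 30).
  Combine with x ≡ 1 (mod 8): gcd(30, 8) = 2; 1 - 5 = -4, which IS divisible by 2, so compatible.
    Write x = 5 + 30·t and substitute into x ≡ 1 (mod 8): 30·t ≡ 1 − 5 = -4 (mod 8).
    Divide the congruence (and modulus) by g = 2: 15·t ≡ -2 (mod 4).
    Reduce coefficients mod 4: 3·t ≡ 2 (mod 4).
    The inverse of 3 mod 4 is 3 (since 3·3 = 9 = 2·4 + 1), so t ≡ 3·2 = 6 ≡ 2 (mod 4).
    Then x = 5 + 30·2 = 65, valid modulo lcm(30, 8) = 120: x ≡ 65 (mod 120).
Verify: 65 mod 6 = 5, 65 mod 10 = 5, 65 mod 8 = 1.

x ≡ 65 (mod 120).


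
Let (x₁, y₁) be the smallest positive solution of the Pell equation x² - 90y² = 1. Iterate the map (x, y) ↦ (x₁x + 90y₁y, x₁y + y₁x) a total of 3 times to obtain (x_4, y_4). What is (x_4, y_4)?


Step 1: Find the fundamental solution (x₁, y₁) of x² - 90y² = 1.
  Expand √90 as a continued fraction. a₀ = ⌊√90⌋ = 9; iterate m_{k+1} = d_k·a_k − m_k, d_{k+1} = (90 − m_{k+1}²)/d_k, a_{k+1} = ⌊(a₀ + m_{k+1})/d_{k+1}⌋ (starting m₀ = 0, d₀ = 1), with convergents p_k = a_k·p_{k-1} + p_{k-2}, q_k = a_k·q_{k-1} + q_{k-2} (p₋₁ = 1, q₋₁ = 0):
  k = 0: a₀ = 9; p₀/q₀ = 9/1; p₀² − 90·q₀² = 81 − 90 = -9.
  k = 1: m = 9, d = 9, a = ⌊(9 + 9)/9⌋ = 2; p/q = (2·9 + 1)/(2·1 + 0) = 19/2; p² − 90·q² = 361 − 360 = 1.
  The first convergent with p² − 90·q² = 1 gives the fundamental solution (x₁, y₁) = (19, 2).
Step 2: Apply the recurrence (x_{n+1}, y_{n+1}) = (x₁x_n + 90y₁y_n, x₁y_n + y₁x_n) repeatedly.
  From (x_1, y_1) = (19, 2): x_2 = 19·19 + 90·2·2 = 721; y_2 = 19·2 + 2·19 = 76.
  From (x_2, y_2) = (721, 76): x_3 = 19·721 + 90·2·76 = 27379; y_3 = 19·76 + 2·721 = 2886.
  From (x_3, y_3) = (27379, 2886): x_4 = 19·27379 + 90·2·2886 = 1039681; y_4 = 19·2886 + 2·27379 = 109592.
Step 3: Verify x_4² - 90·y_4² = 1080936581761 - 1080936581760 = 1 (should be 1). ✓

(x_1, y_1) = (19, 2); (x_4, y_4) = (1039681, 109592).


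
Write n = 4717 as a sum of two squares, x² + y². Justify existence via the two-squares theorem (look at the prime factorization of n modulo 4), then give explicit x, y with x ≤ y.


Step 1: Factor n = 4717 = 53 · 89.
Step 2: Check the mod-4 condition on each prime factor: 53 ≡ 1 (mod 4), exponent 1; 89 ≡ 1 (mod 4), exponent 1.
All primes ≡ 3 (mod 4) appear to even exponent (or don't appear), so by the two-squares theorem n IS expressible as a sum of two squares.
Step 3: Build a representation. Here n = 53 · 89 is a product of primes ≡ 1 (mod 4). Each prime p ≡ 1 (mod 4) is itself a sum of two squares; find a² by testing p − a² for a perfect square:
  53: 53 − 1² = 52, 53 − 2² = 49 = 7² ⇒ 53 = 2² + 7².
  89: 89 − 1² = 88, 89 − 2² = 85, 89 − 3² = 80, 89 − 4² = 73, 89 − 5² = 64 = 8² ⇒ 89 = 5² + 8².
  Combine using the Brahmagupta–Fibonacci identity (a² + b²)(c² + d²) = (ac − bd)² + (ad + bc)² = (ac + bd)² + (ad − bc)²:
  53 · 89 = 4717: from (2² + 7²)(5² + 8²), take (2·5 − 7·8, 2·8 + 7·5) = (10 − 56, 16 + 35) = (-46, 51); dropping signs (only squares matter) gives (46, 51); check 46² + 51² = 2116 + 2601 = 4717 ✓.
Step 4: Order so x ≤ y and verify: 46² + 51² = 2116 + 2601 = 4717 = n. ✓

n = 4717 = 46² + 51² (one valid representation with x ≤ y).


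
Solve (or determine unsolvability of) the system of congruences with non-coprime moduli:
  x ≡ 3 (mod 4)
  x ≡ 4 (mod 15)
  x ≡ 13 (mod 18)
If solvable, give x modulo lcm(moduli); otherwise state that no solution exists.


Moduli 4, 15, 18 are not pairwise coprime, so CRT works modulo lcm(m_i) when all pairwise compatibility conditions hold.
Pairwise compatibility: gcd(m_i, m_j) must divide a_i - a_j for every pair.
Merge one congruence at a time:
  Start: x ≡ 3 (mod 4).
  Combine with x ≡ 4 (mod 15): gcd(4, 15) = 1; 4 - 3 = 1, which IS divisible by 1, so compatible.
    Write x = 3 + 4·t and substitute into x ≡ 4 (mod 15): 4·t ≡ 4 − 3 = 1 (mod 15).
    The inverse of 4 mod 15 is 4 (since 4·4 = 16 = 1·15 + 1), so t ≡ 4·1 = 4 ≡ 4 (mod 15).
    Then x = 3 + 4·4 = 19, valid modulo lcm(4, 15) = 60: x ≡ 19 (mod 60).
  Combine with x ≡ 13 (mod 18): gcd(60, 18) = 6; 13 - 19 = -6, which IS divisible by 6, so compatible.
    Write x = 19 + 60·t and substitute into x ≡ 13 (mod 18): 60·t ≡ 13 − 19 = -6 (mod 18).
    Divide the congruence (and modulus) by g = 6: 10·t ≡ -1 (mod 3).
    Reduce coefficients mod 3: 1·t ≡ 2 (mod 3).
    So t ≡ 2 (mod 3).
    Then x = 19 + 60·2 = 139, valid modulo lcm(60, 18) = 180: x ≡ 139 (mod 180).
Verify: 139 mod 4 = 3, 139 mod 15 = 4, 139 mod 18 = 13.

x ≡ 139 (mod 180).


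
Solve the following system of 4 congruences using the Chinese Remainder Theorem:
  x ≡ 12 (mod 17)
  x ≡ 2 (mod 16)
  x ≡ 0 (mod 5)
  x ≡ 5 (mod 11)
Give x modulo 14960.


Product of moduli M = 17 · 16 · 5 · 11 = 14960.
Merge one congruence at a time:
  Start: x ≡ 12 (mod 17).
  Combine with x ≡ 2 (mod 16); new modulus lcm = 272.
    Write x = 12 + 17·t and substitute into x ≡ 2 (mod 16): 17·t ≡ 2 − 12 = -10 (mod 16).
    Reduce coefficients mod 16: 1·t ≡ 6 (mod 16).
    So t ≡ 6 (mod 16).
    Then x = 12 + 17·6 = 114, valid modulo lcm(17, 16) = 272: x ≡ 114 (mod 272).
  Combine with x ≡ 0 (mod 5); new modulus lcm = 1360.
    Write x = 114 + 272·t and substitute into x ≡ 0 (mod 5): 272·t ≡ 0 − 114 = -114 (mod 5).
    Reduce coefficients mod 5: 2·t ≡ 1 (mod 5).
    The inverse of 2 mod 5 is 3 (since 2·3 = 6 = 1·5 + 1), so t ≡ 3·1 = 3 ≡ 3 (mod 5).
    Then x = 114 + 272·3 = 930, valid modulo lcm(272, 5) = 1360: x ≡ 930 (mod 1360).
  Combine with x ≡ 5 (mod 11); new modulus lcm = 14960.
    Write x = 930 + 1360·t and substitute into x ≡ 5 (mod 11): 1360·t ≡ 5 − 930 = -925 (mod 11).
    Reduce coefficients mod 11: 7·t ≡ 10 (mod 11).
    The inverse of 7 mod 11 is 8 (since 7·8 = 56 = 5·11 + 1), so t ≡ 8·10 = 80 ≡ 3 (mod 11).
    Then x = 930 + 1360·3 = 5010, valid modulo lcm(1360, 11) = 14960: x ≡ 5010 (mod 14960).
Verify against each original: 5010 mod 17 = 12, 5010 mod 16 = 2, 5010 mod 5 = 0, 5010 mod 11 = 5.

x ≡ 5010 (mod 14960).


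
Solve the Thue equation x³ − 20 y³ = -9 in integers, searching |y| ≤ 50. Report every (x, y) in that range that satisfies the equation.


The equation is x³ - 20y³ = -9. For fixed y, x³ = 20·y³ − 9, so a solution requires the RHS to be a perfect cube.
Strategy: iterate y from -50 to 50, compute RHS = 20·y³ − 9, and check whether it is a (positive or negative) perfect cube.
Check small values of y:
  y = 0: RHS = -9 is not a perfect cube.
  y = 1: RHS = 11 is not a perfect cube.
  y = -1: RHS = -29 is not a perfect cube.
  y = 2: RHS = 151 is not a perfect cube.
  y = -2: RHS = -169 is not a perfect cube.
  y = 3: RHS = 531 is not a perfect cube.
  y = -3: RHS = -549 is not a perfect cube.
Continuing the search up to |y| = 50 finds no solutions either.
No (x, y) in the scanned range satisfies the equation.

No integer solutions with |y| ≤ 50.


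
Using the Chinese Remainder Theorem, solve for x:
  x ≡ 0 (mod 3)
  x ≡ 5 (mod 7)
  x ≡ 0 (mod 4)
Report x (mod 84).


Moduli 3, 7, 4 are pairwise coprime; by CRT there is a unique solution modulo M = 3 · 7 · 4 = 84.
Solve pairwise, accumulating the modulus:
  Start with x ≡ 0 (mod 3).
  Combine with x ≡ 5 (mod 7): since gcd(3, 7) = 1, we get a unique residue mod 21.
    Write x = 0 + 3·t and substitute into x ≡ 5 (mod 7): 3·t ≡ 5 − 0 = 5 (mod 7).
    The inverse of 3 mod 7 is 5 (since 3·5 = 15 = 2·7 + 1), so t ≡ 5·5 = 25 ≡ 4 (mod 7).
    Then x = 0 + 3·4 = 12, valid modulo lcm(3, 7) = 21: x ≡ 12 (mod 21).
  Combine with x ≡ 0 (mod 4): since gcd(21, 4) = 1, we get a unique residue mod 84.
    Write x = 12 + 21·t and substitute into x ≡ 0 (mod 4): 21·t ≡ 0 − 12 = -12 (mod 4).
    Reduce coefficients mod 4: 1·t ≡ 0 (mod 4).
    So t ≡ 0 (mod 4).
    Then x = 12 + 21·0 = 12, valid modulo lcm(21, 4) = 84: x ≡ 12 (mod 84).
Verify: 12 mod 3 = 0 ✓, 12 mod 7 = 5 ✓, 12 mod 4 = 0 ✓.

x ≡ 12 (mod 84).


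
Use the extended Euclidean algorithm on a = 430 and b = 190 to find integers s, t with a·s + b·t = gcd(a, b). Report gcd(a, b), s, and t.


Euclidean algorithm on (430, 190) — divide until remainder is 0:
  430 = 2 · 190 + 50
  190 = 3 · 50 + 40
  50 = 1 · 40 + 10
  40 = 4 · 10 + 0
gcd(430, 190) = 10.
Track Bezout coefficients alongside the remainders: start with r₀ = 430 = a·1 + b·0 (s = 1, t = 0) and r₁ = 190 = a·0 + b·1 (s = 0, t = 1); each new remainder r_{k+1} = r_{k-1} − q_k·r_k inherits s_{k+1} = s_{k-1} − q_k·s_k, t_{k+1} = t_{k-1} − q_k·t_k, so r_k = a·s_k + b·t_k at every step:
  q = 2: r = 50, s = 1 − 2·0 = 1, t = 0 − 2·1 = -2  (check: 430·1 + 190·(-2) = 50)
  q = 3: r = 40, s = 0 − 3·1 = -3, t = 1 − 3·(-2) = 7  (check: 430·(-3) + 190·7 = 40)
  q = 1: r = 10, s = 1 − 1·(-3) = 4, t = -2 − 1·7 = -9  (check: 430·4 + 190·(-9) = 10)
The row with r = 10 (the gcd) gives the Bezout coefficients s = 4, t = -9.
Result: 430 · (4) + 190 · (-9) = 10.

gcd(430, 190) = 10; s = 4, t = -9 (check: 430·4 + 190·(-9) = 10).


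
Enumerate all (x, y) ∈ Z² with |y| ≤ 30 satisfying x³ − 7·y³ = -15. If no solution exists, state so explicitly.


The equation is x³ - 7y³ = -15. For fixed y, x³ = 7·y³ − 15, so a solution requires the RHS to be a perfect cube.
Strategy: iterate y from -30 to 30, compute RHS = 7·y³ − 15, and check whether it is a (positive or negative) perfect cube.
Check small values of y:
  y = 0: RHS = -15 is not a perfect cube.
  y = 1: RHS = -8 = (-2)³ ⇒ x = -2 works.
  y = -1: RHS = -22 is not a perfect cube.
  y = 2: RHS = 41 is not a perfect cube.
  y = -2: RHS = -71 is not a perfect cube.
  y = 3: RHS = 174 is not a perfect cube.
  y = -3: RHS = -204 is not a perfect cube.
Continuing, at y = -23: RHS = -85184 = (-44)³ ⇒ x = -44 works.
Searching the remaining y in |y| ≤ 30 finds no further solutions.
Collected solutions: (-2, 1), (-44, -23).

Solutions (with |y| ≤ 30): (-2, 1), (-44, -23).


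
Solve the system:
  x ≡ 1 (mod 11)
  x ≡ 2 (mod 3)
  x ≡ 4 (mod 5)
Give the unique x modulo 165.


Moduli 11, 3, 5 are pairwise coprime; by CRT there is a unique solution modulo M = 11 · 3 · 5 = 165.
Solve pairwise, accumulating the modulus:
  Start with x ≡ 1 (mod 11).
  Combine with x ≡ 2 (mod 3): since gcd(11, 3) = 1, we get a unique residue mod 33.
    Write x = 1 + 11·t and substitute into x ≡ 2 (mod 3): 11·t ≡ 2 − 1 = 1 (mod 3).
    Reduce coefficients mod 3: 2·t ≡ 1 (mod 3).
    The inverse of 2 mod 3 is 2 (since 2·2 = 4 = 1·3 + 1), so t ≡ 2·1 = 2 ≡ 2 (mod 3).
    Then x = 1 + 11·2 = 23, valid modulo lcm(11, 3) = 33: x ≡ 23 (mod 33).
  Combine with x ≡ 4 (mod 5): since gcd(33, 5) = 1, we get a unique residue mod 165.
    Write x = 23 + 33·t and substitute into x ≡ 4 (mod 5): 33·t ≡ 4 − 23 = -19 (mod 5).
    Reduce coefficients mod 5: 3·t ≡ 1 (mod 5).
    The inverse of 3 mod 5 is 2 (since 3·2 = 6 = 1·5 + 1), so t ≡ 2·1 = 2 ≡ 2 (mod 5).
    Then x = 23 + 33·2 = 89, valid modulo lcm(33, 5) = 165: x ≡ 89 (mod 165).
Verify: 89 mod 11 = 1 ✓, 89 mod 3 = 2 ✓, 89 mod 5 = 4 ✓.

x ≡ 89 (mod 165).


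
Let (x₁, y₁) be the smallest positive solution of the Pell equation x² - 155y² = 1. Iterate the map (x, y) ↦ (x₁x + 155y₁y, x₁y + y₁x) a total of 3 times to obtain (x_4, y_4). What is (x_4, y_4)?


Step 1: Find the fundamental solution (x₁, y₁) of x² - 155y² = 1.
  Expand √155 as a continued fraction. a₀ = ⌊√155⌋ = 12; iterate m_{k+1} = d_k·a_k − m_k, d_{k+1} = (155 − m_{k+1}²)/d_k, a_{k+1} = ⌊(a₀ + m_{k+1})/d_{k+1}⌋ (starting m₀ = 0, d₀ = 1), with convergents p_k = a_k·p_{k-1} + p_{k-2}, q_k = a_k·q_{k-1} + q_{k-2} (p₋₁ = 1, q₋₁ = 0):
  k = 0: a₀ = 12; p₀/q₀ = 12/1; p₀² − 155·q₀² = 144 − 155 = -11.
  k = 1: m = 12, d = 11, a = ⌊(12 + 12)/11⌋ = 2; p/q = (2·12 + 1)/(2·1 + 0) = 25/2; p² − 155·q² = 625 − 620 = 5.
  k = 2: m = 10, d = 5, a = ⌊(12 + 10)/5⌋ = 4; p/q = (4·25 + 12)/(4·2 + 1) = 112/9; p² − 155·q² = 12544 − 12555 = -11.
  k = 3: m = 10, d = 11, a = ⌊(12 + 10)/11⌋ = 2; p/q = (2·112 + 25)/(2·9 + 2) = 249/20; p² − 155·q² = 62001 − 62000 = 1.
  The first convergent with p² − 155·q² = 1 gives the fundamental solution (x₁, y₁) = (249, 20).
Step 2: Apply the recurrence (x_{n+1}, y_{n+1}) = (x₁x_n + 155y₁y_n, x₁y_n + y₁x_n) repeatedly.
  From (x_1, y_1) = (249, 20): x_2 = 249·249 + 155·20·20 = 124001; y_2 = 249·20 + 20·249 = 9960.
  From (x_2, y_2) = (124001, 9960): x_3 = 249·124001 + 155·20·9960 = 61752249; y_3 = 249·9960 + 20·124001 = 4960060.
  From (x_3, y_3) = (61752249, 4960060): x_4 = 249·61752249 + 155·20·4960060 = 30752496001; y_4 = 249·4960060 + 20·61752249 = 2470099920.
Step 3: Verify x_4² - 155·y_4² = 945716010291520992001 - 945716010291520992000 = 1 (should be 1). ✓

(x_1, y_1) = (249, 20); (x_4, y_4) = (30752496001, 2470099920).


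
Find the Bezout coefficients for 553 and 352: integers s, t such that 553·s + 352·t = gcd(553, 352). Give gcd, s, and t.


Euclidean algorithm on (553, 352) — divide until remainder is 0:
  553 = 1 · 352 + 201
  352 = 1 · 201 + 151
  201 = 1 · 151 + 50
  151 = 3 · 50 + 1
  50 = 50 · 1 + 0
gcd(553, 352) = 1.
Track Bezout coefficients alongside the remainders: start with r₀ = 553 = a·1 + b·0 (s = 1, t = 0) and r₁ = 352 = a·0 + b·1 (s = 0, t = 1); each new remainder r_{k+1} = r_{k-1} − q_k·r_k inherits s_{k+1} = s_{k-1} − q_k·s_k, t_{k+1} = t_{k-1} − q_k·t_k, so r_k = a·s_k + b·t_k at every step:
  q = 1: r = 201, s = 1 − 1·0 = 1, t = 0 − 1·1 = -1  (check: 553·1 + 352·(-1) = 201)
  q = 1: r = 151, s = 0 − 1·1 = -1, t = 1 − 1·(-1) = 2  (check: 553·(-1) + 352·2 = 151)
  q = 1: r = 50, s = 1 − 1·(-1) = 2, t = -1 − 1·2 = -3  (check: 553·2 + 352·(-3) = 50)
  q = 3: r = 1, s = -1 − 3·2 = -7, t = 2 − 3·(-3) = 11  (check: 553·(-7) + 352·11 = 1)
The row with r = 1 (the gcd) gives the Bezout coefficients s = -7, t = 11.
Result: 553 · (-7) + 352 · (11) = 1.

gcd(553, 352) = 1; s = -7, t = 11 (check: 553·(-7) + 352·11 = 1).


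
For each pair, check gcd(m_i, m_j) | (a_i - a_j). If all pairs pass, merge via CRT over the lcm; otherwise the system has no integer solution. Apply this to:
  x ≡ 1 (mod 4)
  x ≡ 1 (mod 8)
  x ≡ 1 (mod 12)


Moduli 4, 8, 12 are not pairwise coprime, so CRT works modulo lcm(m_i) when all pairwise compatibility conditions hold.
Pairwise compatibility: gcd(m_i, m_j) must divide a_i - a_j for every pair.
Merge one congruence at a time:
  Start: x ≡ 1 (mod 4).
  Combine with x ≡ 1 (mod 8): gcd(4, 8) = 4; 1 - 1 = 0, which IS divisible by 4, so compatible.
    Write x = 1 + 4·t and substitute into x ≡ 1 (mod 8): 4·t ≡ 1 − 1 = 0 (mod 8).
    Divide the congruence (and modulus) by g = 4: 1·t ≡ 0 (mod 2).
    So t ≡ 0 (mod 2).
    Then x = 1 + 4·0 = 1, valid modulo lcm(4, 8) = 8: x ≡ 1 (mod 8).
  Combine with x ≡ 1 (mod 12): gcd(8, 12) = 4; 1 - 1 = 0, which IS divisible by 4, so compatible.
    Write x = 1 + 8·t and substitute into x ≡ 1 (mod 12): 8·t ≡ 1 − 1 = 0 (mod 12).
    Divide the congruence (and modulus) by g = 4: 2·t ≡ 0 (mod 3).
    The inverse of 2 mod 3 is 2 (since 2·2 = 4 = 1·3 + 1), so t ≡ 2·0 = 0 ≡ 0 (mod 3).
    Then x = 1 + 8·0 = 1, valid modulo lcm(8, 12) = 24: x ≡ 1 (mod 24).
Verify: 1 mod 4 = 1, 1 mod 8 = 1, 1 mod 12 = 1.

x ≡ 1 (mod 24).


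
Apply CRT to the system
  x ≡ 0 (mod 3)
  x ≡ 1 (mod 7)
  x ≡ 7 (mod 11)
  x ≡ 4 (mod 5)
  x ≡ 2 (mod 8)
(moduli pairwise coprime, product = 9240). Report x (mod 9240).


Product of moduli M = 3 · 7 · 11 · 5 · 8 = 9240.
Merge one congruence at a time:
  Start: x ≡ 0 (mod 3).
  Combine with x ≡ 1 (mod 7); new modulus lcm = 21.
    Write x = 0 + 3·t and substitute into x ≡ 1 (mod 7): 3·t ≡ 1 − 0 = 1 (mod 7).
    The inverse of 3 mod 7 is 5 (since 3·5 = 15 = 2·7 + 1), so t ≡ 5·1 = 5 ≡ 5 (mod 7).
    Then x = 0 + 3·5 = 15, valid modulo lcm(3, 7) = 21: x ≡ 15 (mod 21).
  Combine with x ≡ 7 (mod 11); new modulus lcm = 231.
    Write x = 15 + 21·t and substitute into x ≡ 7 (mod 11): 21·t ≡ 7 − 15 = -8 (mod 11).
    Reduce coefficients mod 11: 10·t ≡ 3 (mod 11).
    The inverse of 10 mod 11 is 10 (since 10·10 = 100 = 9·11 + 1), so t ≡ 10·3 = 30 ≡ 8 (mod 11).
    Then x = 15 + 21·8 = 183, valid modulo lcm(21, 11) = 231: x ≡ 183 (mod 231).
  Combine with x ≡ 4 (mod 5); new modulus lcm = 1155.
    Write x = 183 + 231·t and substitute into x ≡ 4 (mod 5): 231·t ≡ 4 − 183 = -179 (mod 5).
    Reduce coefficients mod 5: 1·t ≡ 1 (mod 5).
    So t ≡ 1 (mod 5).
    Then x = 183 + 231·1 = 414, valid modulo lcm(231, 5) = 1155: x ≡ 414 (mod 1155).
  Combine with x ≡ 2 (mod 8); new modulus lcm = 9240.
    Write x = 414 + 1155·t and substitute into x ≡ 2 (mod 8): 1155·t ≡ 2 − 414 = -412 (mod 8).
    Reduce coefficients mod 8: 3·t ≡ 4 (mod 8).
    The inverse of 3 mod 8 is 3 (since 3·3 = 9 = 1·8 + 1), so t ≡ 3·4 = 12 ≡ 4 (mod 8).
    Then x = 414 + 1155·4 = 5034, valid modulo lcm(1155, 8) = 9240: x ≡ 5034 (mod 9240).
Verify against each original: 5034 mod 3 = 0, 5034 mod 7 = 1, 5034 mod 11 = 7, 5034 mod 5 = 4, 5034 mod 8 = 2.

x ≡ 5034 (mod 9240).


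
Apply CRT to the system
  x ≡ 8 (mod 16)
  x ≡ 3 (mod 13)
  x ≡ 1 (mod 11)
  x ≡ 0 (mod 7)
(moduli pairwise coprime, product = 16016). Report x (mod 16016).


Product of moduli M = 16 · 13 · 11 · 7 = 16016.
Merge one congruence at a time:
  Start: x ≡ 8 (mod 16).
  Combine with x ≡ 3 (mod 13); new modulus lcm = 208.
    Write x = 8 + 16·t and substitute into x ≡ 3 (mod 13): 16·t ≡ 3 − 8 = -5 (mod 13).
    Reduce coefficients mod 13: 3·t ≡ 8 (mod 13).
    The inverse of 3 mod 13 is 9 (since 3·9 = 27 = 2·13 + 1), so t ≡ 9·8 = 72 ≡ 7 (mod 13).
    Then x = 8 + 16·7 = 120, valid modulo lcm(16, 13) = 208: x ≡ 120 (mod 208).
  Combine with x ≡ 1 (mod 11); new modulus lcm = 2288.
    Write x = 120 + 208·t and substitute into x ≡ 1 (mod 11): 208·t ≡ 1 − 120 = -119 (mod 11).
    Reduce coefficients mod 11: 10·t ≡ 2 (mod 11).
    The inverse of 10 mod 11 is 10 (since 10·10 = 100 = 9·11 + 1), so t ≡ 10·2 = 20 ≡ 9 (mod 11).
    Then x = 120 + 208·9 = 1992, valid modulo lcm(208, 11) = 2288: x ≡ 1992 (mod 2288).
  Combine with x ≡ 0 (mod 7); new modulus lcm = 16016.
    Write x = 1992 + 2288·t and substitute into x ≡ 0 (mod 7): 2288·t ≡ 0 − 1992 = -1992 (mod 7).
    Reduce coefficients mod 7: 6·t ≡ 3 (mod 7).
    The inverse of 6 mod 7 is 6 (since 6·6 = 36 = 5·7 + 1), so t ≡ 6·3 = 18 ≡ 4 (mod 7).
    Then x = 1992 + 2288·4 = 11144, valid modulo lcm(2288, 7) = 16016: x ≡ 11144 (mod 16016).
Verify against each original: 11144 mod 16 = 8, 11144 mod 13 = 3, 11144 mod 11 = 1, 11144 mod 7 = 0.

x ≡ 11144 (mod 16016).


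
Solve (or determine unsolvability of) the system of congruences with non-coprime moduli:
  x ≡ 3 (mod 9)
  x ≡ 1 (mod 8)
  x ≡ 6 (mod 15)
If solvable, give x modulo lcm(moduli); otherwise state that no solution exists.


Moduli 9, 8, 15 are not pairwise coprime, so CRT works modulo lcm(m_i) when all pairwise compatibility conditions hold.
Pairwise compatibility: gcd(m_i, m_j) must divide a_i - a_j for every pair.
Merge one congruence at a time:
  Start: x ≡ 3 (mod 9).
  Combine with x ≡ 1 (mod 8): gcd(9, 8) = 1; 1 - 3 = -2, which IS divisible by 1, so compatible.
    Write x = 3 + 9·t and substitute into x ≡ 1 (mod 8): 9·t ≡ 1 − 3 = -2 (mod 8).
    Reduce coefficients mod 8: 1·t ≡ 6 (mod 8).
    So t ≡ 6 (mod 8).
    Then x = 3 + 9·6 = 57, valid modulo lcm(9, 8) = 72: x ≡ 57 (mod 72).
  Combine with x ≡ 6 (mod 15): gcd(72, 15) = 3; 6 - 57 = -51, which IS divisible by 3, so compatible.
    Write x = 57 + 72·t and substitute into x ≡ 6 (mod 15): 72·t ≡ 6 − 57 = -51 (mod 15).
    Divide the congruence (and modulus) by g = 3: 24·t ≡ -17 (mod 5).
    Reduce coefficients mod 5: 4·t ≡ 3 (mod 5).
    The inverse of 4 mod 5 is 4 (since 4·4 = 16 = 3·5 + 1), so t ≡ 4·3 = 12 ≡ 2 (mod 5).
    Then x = 57 + 72·2 = 201, valid modulo lcm(72, 15) = 360: x ≡ 201 (mod 360).
Verify: 201 mod 9 = 3, 201 mod 8 = 1, 201 mod 15 = 6.

x ≡ 201 (mod 360).


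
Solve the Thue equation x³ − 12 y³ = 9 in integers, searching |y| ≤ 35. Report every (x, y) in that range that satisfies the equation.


The equation is x³ - 12y³ = 9. For fixed y, x³ = 12·y³ + 9, so a solution requires the RHS to be a perfect cube.
Strategy: iterate y from -35 to 35, compute RHS = 12·y³ + 9, and check whether it is a (positive or negative) perfect cube.
Check small values of y:
  y = 0: RHS = 9 is not a perfect cube.
  y = 1: RHS = 21 is not a perfect cube.
  y = -1: RHS = -3 is not a perfect cube.
  y = 2: RHS = 105 is not a perfect cube.
  y = -2: RHS = -87 is not a perfect cube.
  y = 3: RHS = 333 is not a perfect cube.
  y = -3: RHS = -315 is not a perfect cube.
Continuing the search up to |y| = 35 finds no solutions either.
No (x, y) in the scanned range satisfies the equation.

No integer solutions with |y| ≤ 35.


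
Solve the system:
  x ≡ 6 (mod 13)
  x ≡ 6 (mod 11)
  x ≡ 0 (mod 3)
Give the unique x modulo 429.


Moduli 13, 11, 3 are pairwise coprime; by CRT there is a unique solution modulo M = 13 · 11 · 3 = 429.
Solve pairwise, accumulating the modulus:
  Start with x ≡ 6 (mod 13).
  Combine with x ≡ 6 (mod 11): since gcd(13, 11) = 1, we get a unique residue mod 143.
    Write x = 6 + 13·t and substitute into x ≡ 6 (mod 11): 13·t ≡ 6 − 6 = 0 (mod 11).
    Reduce coefficients mod 11: 2·t ≡ 0 (mod 11).
    The inverse of 2 mod 11 is 6 (since 2·6 = 12 = 1·11 + 1), so t ≡ 6·0 = 0 ≡ 0 (mod 11).
    Then x = 6 + 13·0 = 6, valid modulo lcm(13, 11) = 143: x ≡ 6 (mod 143).
  Combine with x ≡ 0 (mod 3): since gcd(143, 3) = 1, we get a unique residue mod 429.
    Write x = 6 + 143·t and substitute into x ≡ 0 (mod 3): 143·t ≡ 0 − 6 = -6 (mod 3).
    Reduce coefficients mod 3: 2·t ≡ 0 (mod 3).
    The inverse of 2 mod 3 is 2 (since 2·2 = 4 = 1·3 + 1), so t ≡ 2·0 = 0 ≡ 0 (mod 3).
    Then x = 6 + 143·0 = 6, valid modulo lcm(143, 3) = 429: x ≡ 6 (mod 429).
Verify: 6 mod 13 = 6 ✓, 6 mod 11 = 6 ✓, 6 mod 3 = 0 ✓.

x ≡ 6 (mod 429).


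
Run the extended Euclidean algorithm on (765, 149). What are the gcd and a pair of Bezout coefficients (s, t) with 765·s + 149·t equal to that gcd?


Euclidean algorithm on (765, 149) — divide until remainder is 0:
  765 = 5 · 149 + 20
  149 = 7 · 20 + 9
  20 = 2 · 9 + 2
  9 = 4 · 2 + 1
  2 = 2 · 1 + 0
gcd(765, 149) = 1.
Track Bezout coefficients alongside the remainders: start with r₀ = 765 = a·1 + b·0 (s = 1, t = 0) and r₁ = 149 = a·0 + b·1 (s = 0, t = 1); each new remainder r_{k+1} = r_{k-1} − q_k·r_k inherits s_{k+1} = s_{k-1} − q_k·s_k, t_{k+1} = t_{k-1} − q_k·t_k, so r_k = a·s_k + b·t_k at every step:
  q = 5: r = 20, s = 1 − 5·0 = 1, t = 0 − 5·1 = -5  (check: 765·1 + 149·(-5) = 20)
  q = 7: r = 9, s = 0 − 7·1 = -7, t = 1 − 7·(-5) = 36  (check: 765·(-7) + 149·36 = 9)
  q = 2: r = 2, s = 1 − 2·(-7) = 15, t = -5 − 2·36 = -77  (check: 765·15 + 149·(-77) = 2)
  q = 4: r = 1, s = -7 − 4·15 = -67, t = 36 − 4·(-77) = 344  (check: 765·(-67) + 149·344 = 1)
The row with r = 1 (the gcd) gives the Bezout coefficients s = -67, t = 344.
Result: 765 · (-67) + 149 · (344) = 1.

gcd(765, 149) = 1; s = -67, t = 344 (check: 765·(-67) + 149·344 = 1).


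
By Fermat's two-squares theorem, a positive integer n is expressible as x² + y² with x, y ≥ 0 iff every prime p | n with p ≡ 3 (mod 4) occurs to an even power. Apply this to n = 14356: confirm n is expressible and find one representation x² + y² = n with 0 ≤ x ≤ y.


Step 1: Factor n = 14356 = 2^2 · 37 · 97.
Step 2: Check the mod-4 condition on each prime factor: 2 = 2 (special); 37 ≡ 1 (mod 4), exponent 1; 97 ≡ 1 (mod 4), exponent 1.
All primes ≡ 3 (mod 4) appear to even exponent (or don't appear), so by the two-squares theorem n IS expressible as a sum of two squares.
Step 3: Build a representation. Group n = k² · m with k = 2 and m = 37 · 97 = 3589 (a product of primes ≡ 1 (mod 4)); a representation of m scales to one of n via (k·x)² + (k·y)² = k²(x² + y²). Each prime p ≡ 1 (mod 4) is itself a sum of two squares; find a² by testing p − a² for a perfect square:
  37: 37 − 1² = 36 = 6² ⇒ 37 = 1² + 6².
  97: 97 − 1² = 96, 97 − 2² = 93, 97 − 3² = 88, 97 − 4² = 81 = 9² ⇒ 97 = 4² + 9².
  Combine using the Brahmagupta–Fibonacci identity (a² + b²)(c² + d²) = (ac − bd)² + (ad + bc)² = (ac + bd)² + (ad − bc)²:
  37 · 97 = 3589: from (1² + 6²)(4² + 9²), take (1·4 − 6·9, 1·9 + 6·4) = (4 − 54, 9 + 24) = (-50, 33); dropping signs (only squares matter) gives (50, 33); check 50² + 33² = 2500 + 1089 = 3589 ✓.
  Scale by k = 2: (2·50, 2·33) = (100, 66).
Step 4: Order so x ≤ y and verify: 66² + 100² = 4356 + 10000 = 14356 = n. ✓

n = 14356 = 66² + 100² (one valid representation with x ≤ y).


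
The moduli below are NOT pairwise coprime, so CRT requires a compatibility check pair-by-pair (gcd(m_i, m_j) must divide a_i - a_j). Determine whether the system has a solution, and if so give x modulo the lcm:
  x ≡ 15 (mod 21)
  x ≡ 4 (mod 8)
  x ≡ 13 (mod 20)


Moduli 21, 8, 20 are not pairwise coprime, so CRT works modulo lcm(m_i) when all pairwise compatibility conditions hold.
Pairwise compatibility: gcd(m_i, m_j) must divide a_i - a_j for every pair.
Merge one congruence at a time:
  Start: x ≡ 15 (mod 21).
  Combine with x ≡ 4 (mod 8): gcd(21, 8) = 1; 4 - 15 = -11, which IS divisible by 1, so compatible.
    Write x = 15 + 21·t and substitute into x ≡ 4 (mod 8): 21·t ≡ 4 − 15 = -11 (mod 8).
    Reduce coefficients mod 8: 5·t ≡ 5 (mod 8).
    The inverse of 5 mod 8 is 5 (since 5·5 = 25 = 3·8 + 1), so t ≡ 5·5 = 25 ≡ 1 (mod 8).
    Then x = 15 + 21·1 = 36, valid modulo lcm(21, 8) = 168: x ≡ 36 (mod 168).
  Combine with x ≡ 13 (mod 20): gcd(168, 20) = 4, and 13 - 36 = -23 is NOT divisible by 4.
    ⇒ system is inconsistent (no integer solution).

No solution (the system is inconsistent).


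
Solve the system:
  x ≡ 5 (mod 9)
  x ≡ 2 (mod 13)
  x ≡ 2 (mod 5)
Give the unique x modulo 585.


Moduli 9, 13, 5 are pairwise coprime; by CRT there is a unique solution modulo M = 9 · 13 · 5 = 585.
Solve pairwise, accumulating the modulus:
  Start with x ≡ 5 (mod 9).
  Combine with x ≡ 2 (mod 13): since gcd(9, 13) = 1, we get a unique residue mod 117.
    Write x = 5 + 9·t and substitute into x ≡ 2 (mod 13): 9·t ≡ 2 − 5 = -3 (mod 13).
    Reduce coefficients mod 13: 9·t ≡ 10 (mod 13).
    The inverse of 9 mod 13 is 3 (since 9·3 = 27 = 2·13 + 1), so t ≡ 3·10 = 30 ≡ 4 (mod 13).
    Then x = 5 + 9·4 = 41, valid modulo lcm(9, 13) = 117: x ≡ 41 (mod 117).
  Combine with x ≡ 2 (mod 5): since gcd(117, 5) = 1, we get a unique residue mod 585.
    Write x = 41 + 117·t and substitute into x ≡ 2 (mod 5): 117·t ≡ 2 − 41 = -39 (mod 5).
    Reduce coefficients mod 5: 2·t ≡ 1 (mod 5).
    The inverse of 2 mod 5 is 3 (since 2·3 = 6 = 1·5 + 1), so t ≡ 3·1 = 3 ≡ 3 (mod 5).
    Then x = 41 + 117·3 = 392, valid modulo lcm(117, 5) = 585: x ≡ 392 (mod 585).
Verify: 392 mod 9 = 5 ✓, 392 mod 13 = 2 ✓, 392 mod 5 = 2 ✓.

x ≡ 392 (mod 585).


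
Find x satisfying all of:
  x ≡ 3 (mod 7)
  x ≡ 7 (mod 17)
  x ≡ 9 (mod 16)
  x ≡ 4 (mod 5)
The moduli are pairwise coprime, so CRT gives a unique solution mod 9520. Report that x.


Product of moduli M = 7 · 17 · 16 · 5 = 9520.
Merge one congruence at a time:
  Start: x ≡ 3 (mod 7).
  Combine with x ≡ 7 (mod 17); new modulus lcm = 119.
    Write x = 3 + 7·t and substitute into x ≡ 7 (mod 17): 7·t ≡ 7 − 3 = 4 (mod 17).
    The inverse of 7 mod 17 is 5 (since 7·5 = 35 = 2·17 + 1), so t ≡ 5·4 = 20 ≡ 3 (mod 17).
    Then x = 3 + 7·3 = 24, valid modulo lcm(7, 17) = 119: x ≡ 24 (mod 119).
  Combine with x ≡ 9 (mod 16); new modulus lcm = 1904.
    Write x = 24 + 119·t and substitute into x ≡ 9 (mod 16): 119·t ≡ 9 − 24 = -15 (mod 16).
    Reduce coefficients mod 16: 7·t ≡ 1 (mod 16).
    The inverse of 7 mod 16 is 7 (since 7·7 = 49 = 3·16 + 1), so t ≡ 7·1 = 7 ≡ 7 (mod 16).
    Then x = 24 + 119·7 = 857, valid modulo lcm(119, 16) = 1904: x ≡ 857 (mod 1904).
  Combine with x ≡ 4 (mod 5); new modulus lcm = 9520.
    Write x = 857 + 1904·t and substitute into x ≡ 4 (mod 5): 1904·t ≡ 4 − 857 = -853 (mod 5).
    Reduce coefficients mod 5: 4·t ≡ 2 (mod 5).
    The inverse of 4 mod 5 is 4 (since 4·4 = 16 = 3·5 + 1), so t ≡ 4·2 = 8 ≡ 3 (mod 5).
    Then x = 857 + 1904·3 = 6569, valid modulo lcm(1904, 5) = 9520: x ≡ 6569 (mod 9520).
Verify against each original: 6569 mod 7 = 3, 6569 mod 17 = 7, 6569 mod 16 = 9, 6569 mod 5 = 4.

x ≡ 6569 (mod 9520).


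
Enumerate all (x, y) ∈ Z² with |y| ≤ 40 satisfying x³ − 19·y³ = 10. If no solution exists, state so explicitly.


The equation is x³ - 19y³ = 10. For fixed y, x³ = 19·y³ + 10, so a solution requires the RHS to be a perfect cube.
Strategy: iterate y from -40 to 40, compute RHS = 19·y³ + 10, and check whether it is a (positive or negative) perfect cube.
Check small values of y:
  y = 0: RHS = 10 is not a perfect cube.
  y = 1: RHS = 29 is not a perfect cube.
  y = -1: RHS = -9 is not a perfect cube.
  y = 2: RHS = 162 is not a perfect cube.
  y = -2: RHS = -142 is not a perfect cube.
  y = 3: RHS = 523 is not a perfect cube.
  y = -3: RHS = -503 is not a perfect cube.
Continuing the search up to |y| = 40 finds no solutions either.
No (x, y) in the scanned range satisfies the equation.

No integer solutions with |y| ≤ 40.


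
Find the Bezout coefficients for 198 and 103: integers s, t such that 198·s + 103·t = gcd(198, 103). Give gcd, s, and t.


Euclidean algorithm on (198, 103) — divide until remainder is 0:
  198 = 1 · 103 + 95
  103 = 1 · 95 + 8
  95 = 11 · 8 + 7
  8 = 1 · 7 + 1
  7 = 7 · 1 + 0
gcd(198, 103) = 1.
Track Bezout coefficients alongside the remainders: start with r₀ = 198 = a·1 + b·0 (s = 1, t = 0) and r₁ = 103 = a·0 + b·1 (s = 0, t = 1); each new remainder r_{k+1} = r_{k-1} − q_k·r_k inherits s_{k+1} = s_{k-1} − q_k·s_k, t_{k+1} = t_{k-1} − q_k·t_k, so r_k = a·s_k + b·t_k at every step:
  q = 1: r = 95, s = 1 − 1·0 = 1, t = 0 − 1·1 = -1  (check: 198·1 + 103·(-1) = 95)
  q = 1: r = 8, s = 0 − 1·1 = -1, t = 1 − 1·(-1) = 2  (check: 198·(-1) + 103·2 = 8)
  q = 11: r = 7, s = 1 − 11·(-1) = 12, t = -1 − 11·2 = -23  (check: 198·12 + 103·(-23) = 7)
  q = 1: r = 1, s = -1 − 1·12 = -13, t = 2 − 1·(-23) = 25  (check: 198·(-13) + 103·25 = 1)
The row with r = 1 (the gcd) gives the Bezout coefficients s = -13, t = 25.
Result: 198 · (-13) + 103 · (25) = 1.

gcd(198, 103) = 1; s = -13, t = 25 (check: 198·(-13) + 103·25 = 1).


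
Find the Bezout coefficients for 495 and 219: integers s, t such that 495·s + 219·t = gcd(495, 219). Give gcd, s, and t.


Euclidean algorithm on (495, 219) — divide until remainder is 0:
  495 = 2 · 219 + 57
  219 = 3 · 57 + 48
  57 = 1 · 48 + 9
  48 = 5 · 9 + 3
  9 = 3 · 3 + 0
gcd(495, 219) = 3.
Track Bezout coefficients alongside the remainders: start with r₀ = 495 = a·1 + b·0 (s = 1, t = 0) and r₁ = 219 = a·0 + b·1 (s = 0, t = 1); each new remainder r_{k+1} = r_{k-1} − q_k·r_k inherits s_{k+1} = s_{k-1} − q_k·s_k, t_{k+1} = t_{k-1} − q_k·t_k, so r_k = a·s_k + b·t_k at every step:
  q = 2: r = 57, s = 1 − 2·0 = 1, t = 0 − 2·1 = -2  (check: 495·1 + 219·(-2) = 57)
  q = 3: r = 48, s = 0 − 3·1 = -3, t = 1 − 3·(-2) = 7  (check: 495·(-3) + 219·7 = 48)
  q = 1: r = 9, s = 1 − 1·(-3) = 4, t = -2 − 1·7 = -9  (check: 495·4 + 219·(-9) = 9)
  q = 5: r = 3, s = -3 − 5·4 = -23, t = 7 − 5·(-9) = 52  (check: 495·(-23) + 219·52 = 3)
The row with r = 3 (the gcd) gives the Bezout coefficients s = -23, t = 52.
Result: 495 · (-23) + 219 · (52) = 3.

gcd(495, 219) = 3; s = -23, t = 52 (check: 495·(-23) + 219·52 = 3).


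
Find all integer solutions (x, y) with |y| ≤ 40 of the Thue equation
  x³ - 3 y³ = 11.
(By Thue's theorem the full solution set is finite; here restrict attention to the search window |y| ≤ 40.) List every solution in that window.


The equation is x³ - 3y³ = 11. For fixed y, x³ = 3·y³ + 11, so a solution requires the RHS to be a perfect cube.
Strategy: iterate y from -40 to 40, compute RHS = 3·y³ + 11, and check whether it is a (positive or negative) perfect cube.
Check small values of y:
  y = 0: RHS = 11 is not a perfect cube.
  y = 1: RHS = 14 is not a perfect cube.
  y = -1: RHS = 8 = (2)³ ⇒ x = 2 works.
  y = 2: RHS = 35 is not a perfect cube.
  y = -2: RHS = -13 is not a perfect cube.
  y = 3: RHS = 92 is not a perfect cube.
  y = -3: RHS = -70 is not a perfect cube.
Continuing the search up to |y| = 40 finds no further solutions beyond those listed.
Collected solutions: (2, -1).

Solutions (with |y| ≤ 40): (2, -1).


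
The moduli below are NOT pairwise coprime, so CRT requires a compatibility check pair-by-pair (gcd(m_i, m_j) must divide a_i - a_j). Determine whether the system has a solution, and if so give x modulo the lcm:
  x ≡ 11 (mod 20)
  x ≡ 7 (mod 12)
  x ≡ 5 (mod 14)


Moduli 20, 12, 14 are not pairwise coprime, so CRT works modulo lcm(m_i) when all pairwise compatibility conditions hold.
Pairwise compatibility: gcd(m_i, m_j) must divide a_i - a_j for every pair.
Merge one congruence at a time:
  Start: x ≡ 11 (mod 20).
  Combine with x ≡ 7 (mod 12): gcd(20, 12) = 4; 7 - 11 = -4, which IS divisible by 4, so compatible.
    Write x = 11 + 20·t and substitute into x ≡ 7 (mod 12): 20·t ≡ 7 − 11 = -4 (mod 12).
    Divide the congruence (and modulus) by g = 4: 5·t ≡ -1 (mod 3).
    Reduce coefficients mod 3: 2·t ≡ 2 (mod 3).
    The inverse of 2 mod 3 is 2 (since 2·2 = 4 = 1·3 + 1), so t ≡ 2·2 = 4 ≡ 1 (mod 3).
    Then x = 11 + 20·1 = 31, valid modulo lcm(20, 12) = 60: x ≡ 31 (mod 60).
  Combine with x ≡ 5 (mod 14): gcd(60, 14) = 2; 5 - 31 = -26, which IS divisible by 2, so compatible.
    Write x = 31 + 60·t and substitute into x ≡ 5 (mod 14): 60·t ≡ 5 − 31 = -26 (mod 14).
    Divide the congruence (and modulus) by g = 2: 30·t ≡ -13 (mod 7).
    Reduce coefficients mod 7: 2·t ≡ 1 (mod 7).
    The inverse of 2 mod 7 is 4 (since 2·4 = 8 = 1·7 + 1), so t ≡ 4·1 = 4 ≡ 4 (mod 7).
    Then x = 31 + 60·4 = 271, valid modulo lcm(60, 14) = 420: x ≡ 271 (mod 420).
Verify: 271 mod 20 = 11, 271 mod 12 = 7, 271 mod 14 = 5.

x ≡ 271 (mod 420).


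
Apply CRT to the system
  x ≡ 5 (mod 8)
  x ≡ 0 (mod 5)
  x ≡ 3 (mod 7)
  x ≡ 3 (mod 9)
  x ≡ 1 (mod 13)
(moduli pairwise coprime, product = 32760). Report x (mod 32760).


Product of moduli M = 8 · 5 · 7 · 9 · 13 = 32760.
Merge one congruence at a time:
  Start: x ≡ 5 (mod 8).
  Combine with x ≡ 0 (mod 5); new modulus lcm = 40.
    Write x = 5 + 8·t and substitute into x ≡ 0 (mod 5): 8·t ≡ 0 − 5 = -5 (mod 5).
    Reduce coefficients mod 5: 3·t ≡ 0 (mod 5).
    The inverse of 3 mod 5 is 2 (since 3·2 = 6 = 1·5 + 1), so t ≡ 2·0 = 0 ≡ 0 (mod 5).
    Then x = 5 + 8·0 = 5, valid modulo lcm(8, 5) = 40: x ≡ 5 (mod 40).
  Combine with x ≡ 3 (mod 7); new modulus lcm = 280.
    Write x = 5 + 40·t and substitute into x ≡ 3 (mod 7): 40·t ≡ 3 − 5 = -2 (mod 7).
    Reduce coefficients mod 7: 5·t ≡ 5 (mod 7).
    The inverse of 5 mod 7 is 3 (since 5·3 = 15 = 2·7 + 1), so t ≡ 3·5 = 15 ≡ 1 (mod 7).
    Then x = 5 + 40·1 = 45, valid modulo lcm(40, 7) = 280: x ≡ 45 (mod 280).
  Combine with x ≡ 3 (mod 9); new modulus lcm = 2520.
    Write x = 45 + 280·t and substitute into x ≡ 3 (mod 9): 280·t ≡ 3 − 45 = -42 (mod 9).
    Reduce coefficients mod 9: 1·t ≡ 3 (mod 9).
    So t ≡ 3 (mod 9).
    Then x = 45 + 280·3 = 885, valid modulo lcm(280, 9) = 2520: x ≡ 885 (mod 2520).
  Combine with x ≡ 1 (mod 13); new modulus lcm = 32760.
    Write x = 885 + 2520·t and substitute into x ≡ 1 (mod 13): 2520·t ≡ 1 − 885 = -884 (mod 13).
    Reduce coefficients mod 13: 11·t ≡ 0 (mod 13).
    The inverse of 11 mod 13 is 6 (since 11·6 = 66 = 5·13 + 1), so t ≡ 6·0 = 0 ≡ 0 (mod 13).
    Then x = 885 + 2520·0 = 885, valid modulo lcm(2520, 13) = 32760: x ≡ 885 (mod 32760).
Verify against each original: 885 mod 8 = 5, 885 mod 5 = 0, 885 mod 7 = 3, 885 mod 9 = 3, 885 mod 13 = 1.

x ≡ 885 (mod 32760).


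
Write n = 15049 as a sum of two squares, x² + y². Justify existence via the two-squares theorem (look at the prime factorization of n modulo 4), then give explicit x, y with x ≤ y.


Step 1: Factor n = 15049 = 101 · 149.
Step 2: Check the mod-4 condition on each prime factor: 101 ≡ 1 (mod 4), exponent 1; 149 ≡ 1 (mod 4), exponent 1.
All primes ≡ 3 (mod 4) appear to even exponent (or don't appear), so by the two-squares theorem n IS expressible as a sum of two squares.
Step 3: Build a representation. Here n = 101 · 149 is a product of primes ≡ 1 (mod 4). Each prime p ≡ 1 (mod 4) is itself a sum of two squares; find a² by testing p − a² for a perfect square:
  101: 101 − 1² = 100 = 10² ⇒ 101 = 1² + 10².
  149: 149 − 1² = 148, 149 − 2² = 145, 149 − 3² = 140, 149 − 4² = 133, 149 − 5² = 124, 149 − 6² = 113, 149 − 7² = 100 = 10² ⇒ 149 = 7² + 10².
  Combine using the Brahmagupta–Fibonacci identity (a² + b²)(c² + d²) = (ac − bd)² + (ad + bc)² = (ac + bd)² + (ad − bc)²:
  101 · 149 = 15049: from (1² + 10²)(7² + 10²), take (1·7 − 10·10, 1·10 + 10·7) = (7 − 100, 10 + 70) = (-93, 80); dropping signs (only squares matter) gives (93, 80); check 93² + 80² = 8649 + 6400 = 15049 ✓.
Step 4: Order so x ≤ y and verify: 80² + 93² = 6400 + 8649 = 15049 = n. ✓

n = 15049 = 80² + 93² (one valid representation with x ≤ y).


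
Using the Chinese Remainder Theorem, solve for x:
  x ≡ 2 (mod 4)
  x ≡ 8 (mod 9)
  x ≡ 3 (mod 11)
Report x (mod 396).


Moduli 4, 9, 11 are pairwise coprime; by CRT there is a unique solution modulo M = 4 · 9 · 11 = 396.
Solve pairwise, accumulating the modulus:
  Start with x ≡ 2 (mod 4).
  Combine with x ≡ 8 (mod 9): since gcd(4, 9) = 1, we get a unique residue mod 36.
    Write x = 2 + 4·t and substitute into x ≡ 8 (mod 9): 4·t ≡ 8 − 2 = 6 (mod 9).
    The inverse of 4 mod 9 is 7 (since 4·7 = 28 = 3·9 + 1), so t ≡ 7·6 = 42 ≡ 6 (mod 9).
    Then x = 2 + 4·6 = 26, valid modulo lcm(4, 9) = 36: x ≡ 26 (mod 36).
  Combine with x ≡ 3 (mod 11): since gcd(36, 11) = 1, we get a unique residue mod 396.
    Write x = 26 + 36·t and substitute into x ≡ 3 (mod 11): 36·t ≡ 3 − 26 = -23 (mod 11).
    Reduce coefficients mod 11: 3·t ≡ 10 (mod 11).
    The inverse of 3 mod 11 is 4 (since 3·4 = 12 = 1·11 + 1), so t ≡ 4·10 = 40 ≡ 7 (mod 11).
    Then x = 26 + 36·7 = 278, valid modulo lcm(36, 11) = 396: x ≡ 278 (mod 396).
Verify: 278 mod 4 = 2 ✓, 278 mod 9 = 8 ✓, 278 mod 11 = 3 ✓.

x ≡ 278 (mod 396).
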